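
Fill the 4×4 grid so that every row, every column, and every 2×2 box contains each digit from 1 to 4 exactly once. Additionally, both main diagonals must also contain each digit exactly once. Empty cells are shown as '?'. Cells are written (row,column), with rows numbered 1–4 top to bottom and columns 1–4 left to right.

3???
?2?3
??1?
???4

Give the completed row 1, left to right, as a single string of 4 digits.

(2,3) = 4: row 2 has {2,3}; col 3 has {1}; box has {3}; anti-diagonal has {} → only 4 remains.
(3,2) = 3: row 3 has {1}; col 2 has {2}; box has {}; anti-diagonal has {4} → only 3 remains.
(3,4) = 2: row 3 has {1,3}; col 4 has {3,4}; box has {1,4} → only 2 remains.
(4,2) = 1: row 4 has {4}; col 2 has {2,3}; box has {3} → only 1 remains.
(4,3) = 3: row 4 has {1,4}; col 3 has {1,4}; box has {1,2,4} → only 3 remains.
(1,2) = 4: row 1 has {3}; col 2 has {1,2,3}; box has {2,3} → only 4 remains.
(1,3) = 2: row 1 has {3,4}; col 3 has {1,3,4}; box has {3,4} → only 2 remains.
(1,4) = 1: row 1 has {2,3,4}; col 4 has {2,3,4}; box has {2,3,4}; anti-diagonal has {3,4} → only 1 remains.

3421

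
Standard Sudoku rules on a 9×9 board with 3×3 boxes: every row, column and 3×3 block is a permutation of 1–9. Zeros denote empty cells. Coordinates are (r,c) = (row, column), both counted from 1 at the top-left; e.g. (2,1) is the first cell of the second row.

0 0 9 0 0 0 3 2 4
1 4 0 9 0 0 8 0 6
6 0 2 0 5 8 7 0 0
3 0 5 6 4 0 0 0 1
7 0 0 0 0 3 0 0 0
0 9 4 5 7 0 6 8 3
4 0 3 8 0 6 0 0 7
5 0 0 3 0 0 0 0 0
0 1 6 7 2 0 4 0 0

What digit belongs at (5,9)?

5

(1,1) = 8 (sole candidate).
(1,4) = 1 (sole candidate).
(1,5) = 6 (sole candidate).
(1,6) = 7 (sole candidate).
(2,3) = 7 (sole candidate).
(2,5) = 3 (sole candidate).
(2,6) = 2 (sole candidate).
(2,8) = 5 (sole candidate).
(3,2) = 3 (sole candidate).
(3,4) = 4 (sole candidate).
(3,9) = 9 (sole candidate).
(4,6) = 9 (sole candidate).
(4,7) = 2 (sole candidate).
(4,8) = 7 (sole candidate).
(5,4) = 2 (sole candidate).
(5,9) = 5: row 5 has {2,3,7}; col 9 has {1,3,4,6,7,9}; box has {1,2,3,6,7,8} → only 5 remains.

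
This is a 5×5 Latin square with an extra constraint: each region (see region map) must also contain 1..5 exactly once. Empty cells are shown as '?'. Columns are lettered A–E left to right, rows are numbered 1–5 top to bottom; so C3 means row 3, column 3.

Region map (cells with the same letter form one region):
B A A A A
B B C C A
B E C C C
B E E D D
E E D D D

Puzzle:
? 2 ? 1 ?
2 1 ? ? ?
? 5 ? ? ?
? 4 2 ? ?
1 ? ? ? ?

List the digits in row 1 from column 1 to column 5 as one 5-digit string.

42513

B5 = 3: row 5 has {1}; col 2 has {1,2,4,5}; region has {1,2,4,5} → only 3 remains.
E4 = 1: in row 4, 1 can only go here (every other open cell in that row sees a 1).
C3 = 1: in row 3, 1 can only go here (every other open cell in that row sees a 1).
D4 = 3: in region D, 3 can only go here (every other open cell in that region sees a 3).
A4 = 5: row 4 has {1,2,3,4}; col 1 has {1,2}; region has {1,2} → only 5 remains.
Singles propagation stalls; A1 is still open with candidates {3,4}.
  Try A1 = 3: this forces A3=4, D3=2, E3=3; then row 2 has no cell left for 3 — contradiction.
So A1 = 4.
A3 = 3 (sole candidate).
E2 = 4 (hidden single in region A).
D2 = 5 (sole candidate).
E3 = 2 (sole candidate).
E5 = 5 (sole candidate).
E1 = 3: row 1 has {1,2,4}; col 5 has {1,2,4,5}; region has {1,2,4} → only 3 remains.
C2 = 3 (sole candidate).
D3 = 4 (sole candidate).
C5 = 4 (sole candidate).
D5 = 2 (sole candidate).
C1 = 5: row 1 has {1,2,3,4}; col 3 has {1,2,3,4}; region has {1,2,3,4} → only 5 remains.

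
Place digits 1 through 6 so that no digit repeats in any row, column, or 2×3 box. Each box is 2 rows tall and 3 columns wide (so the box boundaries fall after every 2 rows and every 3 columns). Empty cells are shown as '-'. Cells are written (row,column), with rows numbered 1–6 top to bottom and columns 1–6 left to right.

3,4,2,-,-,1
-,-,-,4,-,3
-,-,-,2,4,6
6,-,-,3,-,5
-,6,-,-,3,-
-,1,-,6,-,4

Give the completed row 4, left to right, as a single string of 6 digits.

(1,4) = 5: row 1 has {1,2,3,4}; col 4 has {2,3,4,6}; box has {1,3,4} → only 5 remains.
(1,5) = 6: row 1 has {1,2,3,4,5}; col 5 has {3,4}; box has {1,3,4,5} → only 6 remains.
(2,2) = 5: row 2 has {3,4}; col 2 has {1,4,6}; box has {2,3,4} → only 5 remains.
(2,5) = 2: row 2 has {3,4,5}; col 5 has {3,4,6}; box has {1,3,4,5,6} → only 2 remains.
(3,2) = 3: row 3 has {2,4,6}; col 2 has {1,4,5,6}; box has {6} → only 3 remains.
(4,2) = 2: row 4 has {3,5,6}; col 2 has {1,3,4,5,6}; box has {3,6} → only 2 remains.
(4,5) = 1: row 4 has {2,3,5,6}; col 5 has {2,3,4,6}; box has {2,3,4,5,6} → only 1 remains.
(5,4) = 1: row 5 has {3,6}; col 4 has {2,3,4,5,6}; box has {3,4,6} → only 1 remains.
(5,6) = 2: row 5 has {1,3,6}; col 6 has {1,3,4,5,6}; box has {1,3,4,6} → only 2 remains.
(6,5) = 5: row 6 has {1,4,6}; col 5 has {1,2,3,4,6}; box has {1,2,3,4,6} → only 5 remains.
(2,1) = 1: row 2 has {2,3,4,5}; col 1 has {3,6}; box has {2,3,4,5} → only 1 remains.
(2,3) = 6: row 2 has {1,2,3,4,5}; col 3 has {2}; box has {1,2,3,4,5} → only 6 remains.
(3,1) = 5: row 3 has {2,3,4,6}; col 1 has {1,3,6}; box has {2,3,6} → only 5 remains.
(3,3) = 1: row 3 has {2,3,4,5,6}; col 3 has {2,6}; box has {2,3,5,6} → only 1 remains.
(4,3) = 4: row 4 has {1,2,3,5,6}; col 3 has {1,2,6}; box has {1,2,3,5,6} → only 4 remains.

624315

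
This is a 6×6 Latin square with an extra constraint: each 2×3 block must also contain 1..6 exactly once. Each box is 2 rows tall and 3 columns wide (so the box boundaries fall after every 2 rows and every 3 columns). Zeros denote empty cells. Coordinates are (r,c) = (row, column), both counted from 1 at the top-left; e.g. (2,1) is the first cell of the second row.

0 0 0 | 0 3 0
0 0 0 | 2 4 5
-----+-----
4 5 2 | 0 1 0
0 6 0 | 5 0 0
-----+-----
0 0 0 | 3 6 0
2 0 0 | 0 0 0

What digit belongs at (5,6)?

2

(3,4) = 6: row 3 has {1,2,4,5}; col 4 has {2,3,5}; box has {1,5} → only 6 remains.
(3,6) = 3: row 3 has {1,2,4,5,6}; col 6 has {5}; box has {1,5,6} → only 3 remains.
(4,5) = 2: row 4 has {5,6}; col 5 has {1,3,4,6}; box has {1,3,5,6} → only 2 remains.
(4,6) = 4: row 4 has {2,5,6}; col 6 has {3,5}; box has {1,2,3,5,6} → only 4 remains.
(6,5) = 5: row 6 has {2}; col 5 has {1,2,3,4,6}; box has {3,6} → only 5 remains.
(6,6) = 1: row 6 has {2,5}; col 6 has {3,4,5}; box has {3,5,6} → only 1 remains.
(1,4) = 1: row 1 has {3}; col 4 has {2,3,5,6}; box has {2,3,4,5} → only 1 remains.
(1,6) = 6: row 1 has {1,3}; col 6 has {1,3,4,5}; box has {1,2,3,4,5} → only 6 remains.
(5,6) = 2: row 5 has {3,6}; col 6 has {1,3,4,5,6}; box has {1,3,5,6} → only 2 remains.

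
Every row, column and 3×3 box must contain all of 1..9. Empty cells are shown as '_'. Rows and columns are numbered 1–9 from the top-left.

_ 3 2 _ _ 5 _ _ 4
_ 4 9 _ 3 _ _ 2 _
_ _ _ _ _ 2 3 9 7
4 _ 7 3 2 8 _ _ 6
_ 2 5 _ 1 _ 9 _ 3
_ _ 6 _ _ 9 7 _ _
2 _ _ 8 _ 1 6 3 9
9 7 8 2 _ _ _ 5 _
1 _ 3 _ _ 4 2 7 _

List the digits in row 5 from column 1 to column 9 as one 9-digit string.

row 3, column 3 = 1: row 3 has {2,3,7,9}; col 3 has {2,3,5,6,7,8,9}; box has {2,3,4,9} → only 1 remains.
row 4, column 8 = 1: row 4 has {2,3,4,6,7,8}; col 8 has {2,3,5,7,9}; box has {3,6,7,9} → only 1 remains.
row 5, column 1 = 8: row 5 has {1,2,3,5,9}; col 1 has {1,2,4,9}; box has {2,4,5,6,7} → only 8 remains.
row 5, column 8 = 4: row 5 has {1,2,3,5,8,9}; col 8 has {1,2,3,5,7,9}; box has {1,3,6,7,9} → only 4 remains.
row 6, column 1 = 3: row 6 has {6,7,9}; col 1 has {1,2,4,8,9}; box has {2,4,5,6,7,8} → only 3 remains.
row 6, column 2 = 1: row 6 has {3,6,7,9}; col 2 has {2,3,4,7}; box has {2,3,4,5,6,7,8} → only 1 remains.
row 6, column 8 = 8: row 6 has {1,3,6,7,9}; col 8 has {1,2,3,4,5,7,9}; box has {1,3,4,6,7,9} → only 8 remains.
row 7, column 2 = 5: row 7 has {1,2,3,6,8,9}; col 2 has {1,2,3,4,7}; box has {1,2,3,7,8,9} → only 5 remains.
row 7, column 3 = 4: row 7 has {1,2,3,5,6,8,9}; col 3 has {1,2,3,5,6,7,8,9}; box has {1,2,3,5,7,8,9} → only 4 remains.
row 7, column 5 = 7: row 7 has {1,2,3,4,5,6,8,9}; col 5 has {1,2,3}; box has {1,2,4,8} → only 7 remains.
row 8, column 5 = 6: row 8 has {2,5,7,8,9}; col 5 has {1,2,3,7}; box has {1,2,4,7,8} → only 6 remains.
row 8, column 6 = 3: row 8 has {2,5,6,7,8,9}; col 6 has {1,2,4,5,8,9}; box has {1,2,4,6,7,8} → only 3 remains.
row 8, column 9 = 1: row 8 has {2,3,5,6,7,8,9}; col 9 has {3,4,6,7,9}; box has {2,3,5,6,7,9} → only 1 remains.
row 9, column 2 = 6: row 9 has {1,2,3,4,7}; col 2 has {1,2,3,4,5,7}; box has {1,2,3,4,5,7,8,9} → only 6 remains.
row 9, column 9 = 8: row 9 has {1,2,3,4,6,7}; col 9 has {1,3,4,6,7,9}; box has {1,2,3,5,6,7,9} → only 8 remains.
row 1, column 8 = 6: row 1 has {2,3,4,5}; col 8 has {1,2,3,4,5,7,8,9}; box has {2,3,4,7,9} → only 6 remains.
row 2, column 9 = 5: row 2 has {2,3,4,9}; col 9 has {1,3,4,6,7,8,9}; box has {2,3,4,6,7,9} → only 5 remains.
row 3, column 2 = 8: row 3 has {1,2,3,7,9}; col 2 has {1,2,3,4,5,6,7}; box has {1,2,3,4,9} → only 8 remains.
row 3, column 5 = 4: row 3 has {1,2,3,7,8,9}; col 5 has {1,2,3,6,7}; box has {2,3,5} → only 4 remains.
row 4, column 2 = 9: row 4 has {1,2,3,4,6,7,8}; col 2 has {1,2,3,4,5,6,7,8}; box has {1,2,3,4,5,6,7,8} → only 9 remains.
row 4, column 7 = 5: row 4 has {1,2,3,4,6,7,8,9}; col 7 has {2,3,6,7,9}; box has {1,3,4,6,7,8,9} → only 5 remains.
row 6, column 5 = 5: row 6 has {1,3,6,7,8,9}; col 5 has {1,2,3,4,6,7}; box has {1,2,3,8,9} → only 5 remains.
row 6, column 9 = 2: row 6 has {1,3,5,6,7,8,9}; col 9 has {1,3,4,5,6,7,8,9}; box has {1,3,4,5,6,7,8,9} → only 2 remains.
row 8, column 7 = 4: row 8 has {1,2,3,5,6,7,8,9}; col 7 has {2,3,5,6,7,9}; box has {1,2,3,5,6,7,8,9} → only 4 remains.
row 9, column 5 = 9: row 9 has {1,2,3,4,6,7,8}; col 5 has {1,2,3,4,5,6,7}; box has {1,2,3,4,6,7,8} → only 9 remains.
row 1, column 1 = 7: row 1 has {2,3,4,5,6}; col 1 has {1,2,3,4,8,9}; box has {1,2,3,4,8,9} → only 7 remains.
row 1, column 5 = 8: row 1 has {2,3,4,5,6,7}; col 5 has {1,2,3,4,5,6,7,9}; box has {2,3,4,5} → only 8 remains.
row 1, column 7 = 1: row 1 has {2,3,4,5,6,7,8}; col 7 has {2,3,4,5,6,7,9}; box has {2,3,4,5,6,7,9} → only 1 remains.
row 2, column 1 = 6: row 2 has {2,3,4,5,9}; col 1 has {1,2,3,4,7,8,9}; box has {1,2,3,4,7,8,9} → only 6 remains.
row 2, column 6 = 7: row 2 has {2,3,4,5,6,9}; col 6 has {1,2,3,4,5,8,9}; box has {2,3,4,5,8} → only 7 remains.
row 2, column 7 = 8: row 2 has {2,3,4,5,6,7,9}; col 7 has {1,2,3,4,5,6,7,9}; box has {1,2,3,4,5,6,7,9} → only 8 remains.
row 3, column 1 = 5: row 3 has {1,2,3,4,7,8,9}; col 1 has {1,2,3,4,6,7,8,9}; box has {1,2,3,4,6,7,8,9} → only 5 remains.
row 3, column 4 = 6: row 3 has {1,2,3,4,5,7,8,9}; col 4 has {2,3,8}; box has {2,3,4,5,7,8} → only 6 remains.
row 5, column 4 = 7: row 5 has {1,2,3,4,5,8,9}; col 4 has {2,3,6,8}; box has {1,2,3,5,8,9} → only 7 remains.
row 5, column 6 = 6: row 5 has {1,2,3,4,5,7,8,9}; col 6 has {1,2,3,4,5,7,8,9}; box has {1,2,3,5,7,8,9} → only 6 remains.

825716943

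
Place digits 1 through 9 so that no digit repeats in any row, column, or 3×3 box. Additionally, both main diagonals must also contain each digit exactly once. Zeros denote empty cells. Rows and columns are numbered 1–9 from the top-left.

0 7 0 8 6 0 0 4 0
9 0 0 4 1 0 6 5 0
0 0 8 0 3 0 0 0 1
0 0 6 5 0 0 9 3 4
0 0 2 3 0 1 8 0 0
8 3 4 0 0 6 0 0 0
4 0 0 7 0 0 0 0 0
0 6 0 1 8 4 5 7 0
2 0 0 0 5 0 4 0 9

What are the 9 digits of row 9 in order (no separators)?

r1c9 = 3 (sole candidate).
r2c2 = 2 (sole candidate).
r2c3 = 3 (sole candidate).
r2c6 = 7 (sole candidate).
r2c9 = 8 (sole candidate).
r3c7 = 7 (sole candidate).
r4c2 = 1 (sole candidate).
r4c6 = 8 (sole candidate).
r5c5 = 4 (sole candidate).
r5c8 = 6 (sole candidate).
r6c4 = 9 (sole candidate).
r7c3 = 1 (sole candidate).
r7c7 = 3 (sole candidate).
r8c1 = 3 (sole candidate).
r8c3 = 9 (sole candidate).
r8c9 = 2 (sole candidate).
r9c2 = 8: row 9 has {2,4,5,9}; col 2 has {1,2,3,6,7}; box has {1,2,3,4,6,9} → only 8 remains.
r9c3 = 7: row 9 has {2,4,5,8,9}; col 3 has {1,2,3,4,6,8,9}; box has {1,2,3,4,6,8,9} → only 7 remains.
r9c4 = 6: row 9 has {2,4,5,7,8,9}; col 4 has {1,3,4,5,7,8,9}; box has {1,4,5,7,8} → only 6 remains.
r9c6 = 3: row 9 has {2,4,5,6,7,8,9}; col 6 has {1,4,6,7,8}; box has {1,4,5,6,7,8} → only 3 remains.
r9c8 = 1: row 9 has {2,3,4,5,6,7,8,9}; col 8 has {3,4,5,6,7}; box has {2,3,4,5,7,9} → only 1 remains.

287653419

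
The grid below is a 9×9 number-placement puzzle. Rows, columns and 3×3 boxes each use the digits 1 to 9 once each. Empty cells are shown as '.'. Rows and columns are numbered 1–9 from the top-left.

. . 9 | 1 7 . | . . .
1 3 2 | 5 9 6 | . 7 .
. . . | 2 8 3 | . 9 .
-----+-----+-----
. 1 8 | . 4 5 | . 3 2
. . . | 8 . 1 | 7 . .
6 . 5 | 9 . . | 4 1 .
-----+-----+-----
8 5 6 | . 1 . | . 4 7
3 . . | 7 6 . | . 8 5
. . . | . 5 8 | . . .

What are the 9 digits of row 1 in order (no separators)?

589174623

row 1, column 6 = 4: row 1 has {1,7,9}; col 6 has {1,3,5,6,8}; box has {1,2,3,5,6,7,8,9} → only 4 remains.
row 2, column 7 = 8: row 2 has {1,2,3,5,6,7,9}; col 7 has {4,7}; box has {7,9} → only 8 remains.
row 2, column 9 = 4: row 2 has {1,2,3,5,6,7,8,9}; col 9 has {2,5,7}; box has {7,8,9} → only 4 remains.
row 4, column 4 = 6: row 4 has {1,2,3,4,5,8}; col 4 has {1,2,5,7,8,9}; box has {1,4,5,8,9} → only 6 remains.
row 4, column 7 = 9: row 4 has {1,2,3,4,5,6,8}; col 7 has {4,7,8}; box has {1,2,3,4,7} → only 9 remains.
row 5, column 9 = 6: row 5 has {1,7,8}; col 9 has {2,4,5,7}; box has {1,2,3,4,7,9} → only 6 remains.
row 6, column 9 = 8: row 6 has {1,4,5,6,9}; col 9 has {2,4,5,6,7}; box has {1,2,3,4,6,7,9} → only 8 remains.
row 7, column 4 = 3: row 7 has {1,4,5,6,7,8}; col 4 has {1,2,5,6,7,8,9}; box has {1,5,6,7,8} → only 3 remains.
row 7, column 7 = 2: row 7 has {1,3,4,5,6,7,8}; col 7 has {4,7,8,9}; box has {4,5,7,8} → only 2 remains.
row 8, column 7 = 1: row 8 has {3,5,6,7,8}; col 7 has {2,4,7,8,9}; box has {2,4,5,7,8} → only 1 remains.
row 9, column 4 = 4: row 9 has {5,8}; col 4 has {1,2,3,5,6,7,8,9}; box has {1,3,5,6,7,8} → only 4 remains.
row 9, column 8 = 6: row 9 has {4,5,8}; col 8 has {1,3,4,7,8,9}; box has {1,2,4,5,7,8} → only 6 remains.
row 1, column 1 = 5: row 1 has {1,4,7,9}; col 1 has {1,3,6,8}; box has {1,2,3,9} → only 5 remains.
row 1, column 8 = 2: row 1 has {1,4,5,7,9}; col 8 has {1,3,4,6,7,8,9}; box has {4,7,8,9} → only 2 remains.
row 1, column 9 = 3: row 1 has {1,2,4,5,7,9}; col 9 has {2,4,5,6,7,8}; box has {2,4,7,8,9} → only 3 remains.
row 3, column 9 = 1: row 3 has {2,3,8,9}; col 9 has {2,3,4,5,6,7,8}; box has {2,3,4,7,8,9} → only 1 remains.
row 4, column 1 = 7: row 4 has {1,2,3,4,5,6,8,9}; col 1 has {1,3,5,6,8}; box has {1,5,6,8} → only 7 remains.
row 5, column 8 = 5: row 5 has {1,6,7,8}; col 8 has {1,2,3,4,6,7,8,9}; box has {1,2,3,4,6,7,8,9} → only 5 remains.
row 6, column 2 = 2: row 6 has {1,4,5,6,8,9}; col 2 has {1,3,5}; box has {1,5,6,7,8} → only 2 remains.
row 6, column 5 = 3: row 6 has {1,2,4,5,6,8,9}; col 5 has {1,4,5,6,7,8,9}; box has {1,4,5,6,8,9} → only 3 remains.
row 6, column 6 = 7: row 6 has {1,2,3,4,5,6,8,9}; col 6 has {1,3,4,5,6,8}; box has {1,3,4,5,6,8,9} → only 7 remains.
row 7, column 6 = 9: row 7 has {1,2,3,4,5,6,7,8}; col 6 has {1,3,4,5,6,7,8}; box has {1,3,4,5,6,7,8} → only 9 remains.
row 8, column 3 = 4: row 8 has {1,3,5,6,7,8}; col 3 has {2,5,6,8,9}; box has {3,5,6,8} → only 4 remains.
row 8, column 6 = 2: row 8 has {1,3,4,5,6,7,8}; col 6 has {1,3,4,5,6,7,8,9}; box has {1,3,4,5,6,7,8,9} → only 2 remains.
row 9, column 7 = 3: row 9 has {4,5,6,8}; col 7 has {1,2,4,7,8,9}; box has {1,2,4,5,6,7,8} → only 3 remains.
row 9, column 9 = 9: row 9 has {3,4,5,6,8}; col 9 has {1,2,3,4,5,6,7,8}; box has {1,2,3,4,5,6,7,8} → only 9 remains.
row 1, column 7 = 6: row 1 has {1,2,3,4,5,7,9}; col 7 has {1,2,3,4,7,8,9}; box has {1,2,3,4,7,8,9} → only 6 remains.
row 3, column 1 = 4: row 3 has {1,2,3,8,9}; col 1 has {1,3,5,6,7,8}; box has {1,2,3,5,9} → only 4 remains.
row 3, column 3 = 7: row 3 has {1,2,3,4,8,9}; col 3 has {2,4,5,6,8,9}; box has {1,2,3,4,5,9} → only 7 remains.
row 3, column 7 = 5: row 3 has {1,2,3,4,7,8,9}; col 7 has {1,2,3,4,6,7,8,9}; box has {1,2,3,4,6,7,8,9} → only 5 remains.
row 5, column 1 = 9: row 5 has {1,5,6,7,8}; col 1 has {1,3,4,5,6,7,8}; box has {1,2,5,6,7,8} → only 9 remains.
row 5, column 2 = 4: row 5 has {1,5,6,7,8,9}; col 2 has {1,2,3,5}; box has {1,2,5,6,7,8,9} → only 4 remains.
row 5, column 3 = 3: row 5 has {1,4,5,6,7,8,9}; col 3 has {2,4,5,6,7,8,9}; box has {1,2,4,5,6,7,8,9} → only 3 remains.
row 5, column 5 = 2: row 5 has {1,3,4,5,6,7,8,9}; col 5 has {1,3,4,5,6,7,8,9}; box has {1,3,4,5,6,7,8,9} → only 2 remains.
row 8, column 2 = 9: row 8 has {1,2,3,4,5,6,7,8}; col 2 has {1,2,3,4,5}; box has {3,4,5,6,8} → only 9 remains.
row 9, column 1 = 2: row 9 has {3,4,5,6,8,9}; col 1 has {1,3,4,5,6,7,8,9}; box has {3,4,5,6,8,9} → only 2 remains.
row 9, column 2 = 7: row 9 has {2,3,4,5,6,8,9}; col 2 has {1,2,3,4,5,9}; box has {2,3,4,5,6,8,9} → only 7 remains.
row 9, column 3 = 1: row 9 has {2,3,4,5,6,7,8,9}; col 3 has {2,3,4,5,6,7,8,9}; box has {2,3,4,5,6,7,8,9} → only 1 remains.
row 1, column 2 = 8: row 1 has {1,2,3,4,5,6,7,9}; col 2 has {1,2,3,4,5,7,9}; box has {1,2,3,4,5,7,9} → only 8 remains.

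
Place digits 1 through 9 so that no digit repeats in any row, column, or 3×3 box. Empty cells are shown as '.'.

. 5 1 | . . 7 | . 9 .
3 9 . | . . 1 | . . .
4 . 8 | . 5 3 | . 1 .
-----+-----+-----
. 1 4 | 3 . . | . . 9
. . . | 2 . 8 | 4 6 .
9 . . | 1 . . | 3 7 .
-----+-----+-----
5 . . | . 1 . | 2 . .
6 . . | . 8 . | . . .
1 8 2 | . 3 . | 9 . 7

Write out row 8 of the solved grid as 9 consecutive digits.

R1C1 = 2: row 1 has {1,5,7,9}; col 1 has {1,3,4,5,6,9}; box has {1,3,4,5,8,9} → only 2 remains.
R5C1 = 7: row 5 has {2,4,6,8}; col 1 has {1,2,3,4,5,6,9}; box has {1,4,9} → only 7 remains.
R5C2 = 3: row 5 has {2,4,6,7,8}; col 2 has {1,5,8,9}; box has {1,4,7,9} → only 3 remains.
R5C3 = 5: row 5 has {2,3,4,6,7,8}; col 3 has {1,2,4,8}; box has {1,3,4,7,9} → only 5 remains.
R5C5 = 9: row 5 has {2,3,4,5,6,7,8}; col 5 has {1,3,5,8}; box has {1,2,3,8} → only 9 remains.
R5C9 = 1: row 5 has {2,3,4,5,6,7,8,9}; col 9 has {7,9}; box has {3,4,6,7,9} → only 1 remains.
R6C3 = 6: row 6 has {1,3,7,9}; col 3 has {1,2,4,5,8}; box has {1,3,4,5,7,9} → only 6 remains.
R6C5 = 4: row 6 has {1,3,6,7,9}; col 5 has {1,3,5,8,9}; box has {1,2,3,8,9} → only 4 remains.
R6C6 = 5: row 6 has {1,3,4,6,7,9}; col 6 has {1,3,7,8}; box has {1,2,3,4,8,9} → only 5 remains.
R1C5 = 6: row 1 has {1,2,5,7,9}; col 5 has {1,3,4,5,8,9}; box has {1,3,5,7} → only 6 remains.
R1C7 = 8: row 1 has {1,2,5,6,7,9}; col 7 has {2,3,4,9}; box has {1,9} → only 8 remains.
R2C3 = 7: row 2 has {1,3,9}; col 3 has {1,2,4,5,6,8}; box has {1,2,3,4,5,8,9} → only 7 remains.
R2C5 = 2: row 2 has {1,3,7,9}; col 5 has {1,3,4,5,6,8,9}; box has {1,3,5,6,7} → only 2 remains.
R3C2 = 6: row 3 has {1,3,4,5,8}; col 2 has {1,3,5,8,9}; box has {1,2,3,4,5,7,8,9} → only 6 remains.
R3C4 = 9: row 3 has {1,3,4,5,6,8}; col 4 has {1,2,3}; box has {1,2,3,5,6,7} → only 9 remains.
R3C7 = 7: row 3 has {1,3,4,5,6,8,9}; col 7 has {2,3,4,8,9}; box has {1,8,9} → only 7 remains.
R3C9 = 2: row 3 has {1,3,4,5,6,7,8,9}; col 9 has {1,7,9}; box has {1,7,8,9} → only 2 remains.
R4C1 = 8: row 4 has {1,3,4,9}; col 1 has {1,2,3,4,5,6,7,9}; box has {1,3,4,5,6,7,9} → only 8 remains.
R4C5 = 7: row 4 has {1,3,4,8,9}; col 5 has {1,2,3,4,5,6,8,9}; box has {1,2,3,4,5,8,9} → only 7 remains.
R4C6 = 6: row 4 has {1,3,4,7,8,9}; col 6 has {1,3,5,7,8}; box has {1,2,3,4,5,7,8,9} → only 6 remains.
R4C7 = 5: row 4 has {1,3,4,6,7,8,9}; col 7 has {2,3,4,7,8,9}; box has {1,3,4,6,7,9} → only 5 remains.
R4C8 = 2: row 4 has {1,3,4,5,6,7,8,9}; col 8 has {1,6,7,9}; box has {1,3,4,5,6,7,9} → only 2 remains.
R6C2 = 2: row 6 has {1,3,4,5,6,7,9}; col 2 has {1,3,5,6,8,9}; box has {1,3,4,5,6,7,8,9} → only 2 remains.
R6C9 = 8: row 6 has {1,2,3,4,5,6,7,9}; col 9 has {1,2,7,9}; box has {1,2,3,4,5,6,7,9} → only 8 remains.
R8C7 = 1: row 8 has {6,8}; col 7 has {2,3,4,5,7,8,9}; box has {2,7,9} → only 1 remains.
R9C6 = 4: row 9 has {1,2,3,7,8,9}; col 6 has {1,3,5,6,7,8}; box has {1,3,8} → only 4 remains.
R9C8 = 5: row 9 has {1,2,3,4,7,8,9}; col 8 has {1,2,6,7,9}; box has {1,2,7,9} → only 5 remains.
R1C4 = 4: row 1 has {1,2,5,6,7,8,9}; col 4 has {1,2,3,9}; box has {1,2,3,5,6,7,9} → only 4 remains.
R1C9 = 3: row 1 has {1,2,4,5,6,7,8,9}; col 9 has {1,2,7,8,9}; box has {1,2,7,8,9} → only 3 remains.
R2C4 = 8: row 2 has {1,2,3,7,9}; col 4 has {1,2,3,4,9}; box has {1,2,3,4,5,6,7,9} → only 8 remains.
R2C7 = 6: row 2 has {1,2,3,7,8,9}; col 7 has {1,2,3,4,5,7,8,9}; box has {1,2,3,7,8,9} → only 6 remains.
R2C8 = 4: row 2 has {1,2,3,6,7,8,9}; col 8 has {1,2,5,6,7,9}; box has {1,2,3,6,7,8,9} → only 4 remains.
R2C9 = 5: row 2 has {1,2,3,4,6,7,8,9}; col 9 has {1,2,3,7,8,9}; box has {1,2,3,4,6,7,8,9} → only 5 remains.
R7C6 = 9: row 7 has {1,2,5}; col 6 has {1,3,4,5,6,7,8}; box has {1,3,4,8} → only 9 remains.
R8C6 = 2: row 8 has {1,6,8}; col 6 has {1,3,4,5,6,7,8,9}; box has {1,3,4,8,9} → only 2 remains.
R8C8 = 3: row 8 has {1,2,6,8}; col 8 has {1,2,4,5,6,7,9}; box has {1,2,5,7,9} → only 3 remains.
R8C9 = 4: row 8 has {1,2,3,6,8}; col 9 has {1,2,3,5,7,8,9}; box has {1,2,3,5,7,9} → only 4 remains.
R9C4 = 6: row 9 has {1,2,3,4,5,7,8,9}; col 4 has {1,2,3,4,8,9}; box has {1,2,3,4,8,9} → only 6 remains.
R7C3 = 3: row 7 has {1,2,5,9}; col 3 has {1,2,4,5,6,7,8}; box has {1,2,5,6,8} → only 3 remains.
R7C4 = 7: row 7 has {1,2,3,5,9}; col 4 has {1,2,3,4,6,8,9}; box has {1,2,3,4,6,8,9} → only 7 remains.
R7C8 = 8: row 7 has {1,2,3,5,7,9}; col 8 has {1,2,3,4,5,6,7,9}; box has {1,2,3,4,5,7,9} → only 8 remains.
R7C9 = 6: row 7 has {1,2,3,5,7,8,9}; col 9 has {1,2,3,4,5,7,8,9}; box has {1,2,3,4,5,7,8,9} → only 6 remains.
R8C2 = 7: row 8 has {1,2,3,4,6,8}; col 2 has {1,2,3,5,6,8,9}; box has {1,2,3,5,6,8} → only 7 remains.
R8C3 = 9: row 8 has {1,2,3,4,6,7,8}; col 3 has {1,2,3,4,5,6,7,8}; box has {1,2,3,5,6,7,8} → only 9 remains.
R8C4 = 5: row 8 has {1,2,3,4,6,7,8,9}; col 4 has {1,2,3,4,6,7,8,9}; box has {1,2,3,4,6,7,8,9} → only 5 remains.

679582134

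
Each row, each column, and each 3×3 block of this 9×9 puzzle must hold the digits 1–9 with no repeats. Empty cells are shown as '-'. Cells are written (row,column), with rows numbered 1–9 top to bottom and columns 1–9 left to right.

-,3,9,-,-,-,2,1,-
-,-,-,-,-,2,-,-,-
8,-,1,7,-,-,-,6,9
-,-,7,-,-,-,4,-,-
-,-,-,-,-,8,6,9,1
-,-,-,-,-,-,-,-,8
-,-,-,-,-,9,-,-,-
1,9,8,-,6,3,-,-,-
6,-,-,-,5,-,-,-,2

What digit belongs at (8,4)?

(3,2) = 2 (hidden single in row 3).
(4,2) = 8 (hidden single in row 4).
(5,5) = 7 (hidden single in row 5).
(7,9) = 6 (hidden single in row 7).
(8,4) = 2: in row 8, 2 can only go here (every other open cell in that row sees a 2).

2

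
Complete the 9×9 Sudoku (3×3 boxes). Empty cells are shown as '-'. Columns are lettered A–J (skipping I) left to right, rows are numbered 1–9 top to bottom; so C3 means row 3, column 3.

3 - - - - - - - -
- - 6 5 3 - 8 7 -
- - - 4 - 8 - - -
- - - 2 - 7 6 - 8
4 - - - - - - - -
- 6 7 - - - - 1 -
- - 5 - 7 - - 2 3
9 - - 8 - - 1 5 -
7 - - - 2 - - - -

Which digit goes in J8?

7

B3 = 7: in row 3, 7 can only go here (every other open cell in that row sees a 7).
D1 = 7: in row 1, 7 can only go here (every other open cell in that row sees a 7).
J8 = 7: in row 8, 7 can only go here (every other open cell in that row sees a 7).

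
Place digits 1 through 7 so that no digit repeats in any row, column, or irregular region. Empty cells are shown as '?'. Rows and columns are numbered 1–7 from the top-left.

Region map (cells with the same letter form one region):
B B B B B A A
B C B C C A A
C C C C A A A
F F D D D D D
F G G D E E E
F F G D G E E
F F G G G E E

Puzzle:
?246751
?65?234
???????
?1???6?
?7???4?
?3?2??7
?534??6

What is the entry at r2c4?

r1c1 = 3: row 1 has {1,2,4,5,6,7}; col 1 has {}; region has {2,4,5,6,7} → only 3 remains.
r2c1 = 1: row 2 has {2,3,4,5,6}; col 1 has {3}; region has {2,3,4,5,6,7} → only 1 remains.
r2c4 = 7: row 2 has {1,2,3,4,5,6}; col 4 has {2,4,6}; region has {2,6} → only 7 remains.

7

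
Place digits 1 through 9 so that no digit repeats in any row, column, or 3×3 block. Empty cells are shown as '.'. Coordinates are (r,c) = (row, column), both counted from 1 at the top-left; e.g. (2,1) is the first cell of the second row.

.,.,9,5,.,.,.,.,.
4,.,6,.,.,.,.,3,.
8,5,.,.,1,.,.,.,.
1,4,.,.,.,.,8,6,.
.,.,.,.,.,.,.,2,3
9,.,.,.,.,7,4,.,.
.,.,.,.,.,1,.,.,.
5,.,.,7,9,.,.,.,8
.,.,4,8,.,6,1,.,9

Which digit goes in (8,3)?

1

(8,8) = 4 (sole candidate).
(5,4) = 1 (hidden single in row 5).
(7,2) = 9 (hidden single in row 7).
(7,3) = 8 (hidden single in row 7).
(8,3) = 1: in column 3, 1 can only go here (every other open cell in that column sees a 1).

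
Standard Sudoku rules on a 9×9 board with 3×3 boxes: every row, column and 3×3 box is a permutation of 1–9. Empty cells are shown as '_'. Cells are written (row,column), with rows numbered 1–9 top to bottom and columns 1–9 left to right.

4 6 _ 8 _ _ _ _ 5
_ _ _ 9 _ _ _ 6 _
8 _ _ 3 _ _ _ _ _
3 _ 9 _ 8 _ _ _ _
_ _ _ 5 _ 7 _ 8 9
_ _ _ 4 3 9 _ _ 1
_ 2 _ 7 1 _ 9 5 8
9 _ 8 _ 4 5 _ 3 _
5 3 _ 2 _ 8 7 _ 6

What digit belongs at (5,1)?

(7,1) = 6 (sole candidate).
(7,3) = 4 (sole candidate).
(7,6) = 3 (sole candidate).
(8,4) = 6 (sole candidate).
(8,9) = 2 (sole candidate).
(9,3) = 1 (sole candidate).
(9,5) = 9 (sole candidate).
(9,8) = 4 (sole candidate).
(4,4) = 1 (sole candidate).
(8,2) = 7 (sole candidate).
(8,7) = 1 (sole candidate).
(1,8) = 9 (hidden single in row 1).
(1,6) = 1 (hidden single in row 1).
(2,7) = 8 (hidden single in row 2).
(3,2) = 9 (hidden single in row 3).
(3,8) = 1 (hidden single in row 3).
(5,7) = 3 (hidden single in row 5).
(1,7) = 2 (sole candidate).
(3,7) = 4 (sole candidate).
(3,9) = 7 (sole candidate).
(4,9) = 4 (sole candidate).
(1,5) = 7 (sole candidate).
(2,9) = 3 (sole candidate).
(4,2) = 5 (sole candidate).
(4,7) = 6 (sole candidate).
(6,2) = 8 (sole candidate).
(6,7) = 5 (sole candidate).
(1,3) = 3 (sole candidate).
(2,2) = 1 (sole candidate).
(4,6) = 2 (sole candidate).
(4,8) = 7 (sole candidate).
(5,2) = 4 (sole candidate).
(5,5) = 6 (sole candidate).
(6,8) = 2 (sole candidate).
(2,6) = 4 (sole candidate).
(3,6) = 6 (sole candidate).
(5,3) = 2 (sole candidate).
(6,1) = 7 (sole candidate).
(6,3) = 6 (sole candidate).
(2,1) = 2 (sole candidate).
(2,5) = 5 (sole candidate).
(3,3) = 5 (sole candidate).
(3,5) = 2 (sole candidate).
(5,1) = 1: row 5 has {2,3,4,5,6,7,8,9}; col 1 has {2,3,4,5,6,7,8,9}; box has {2,3,4,5,6,7,8,9} → only 1 remains.

1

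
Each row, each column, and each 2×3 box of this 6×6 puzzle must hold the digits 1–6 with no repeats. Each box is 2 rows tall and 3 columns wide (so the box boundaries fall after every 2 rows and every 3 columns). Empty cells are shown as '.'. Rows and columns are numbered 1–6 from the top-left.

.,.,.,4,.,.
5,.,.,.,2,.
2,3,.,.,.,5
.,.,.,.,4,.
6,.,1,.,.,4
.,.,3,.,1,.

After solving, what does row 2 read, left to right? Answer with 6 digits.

546321

row 3, column 5 = 6: row 3 has {2,3,5}; col 5 has {1,2,4}; box has {4,5} → only 6 remains.
row 4, column 1 = 1: row 4 has {4}; col 1 has {2,5,6}; box has {2,3} → only 1 remains.
row 6, column 1 = 4: row 6 has {1,3}; col 1 has {1,2,5,6}; box has {1,3,6} → only 4 remains.
row 1, column 1 = 3: row 1 has {4}; col 1 has {1,2,4,5,6}; box has {5} → only 3 remains.
row 1, column 5 = 5: row 1 has {3,4}; col 5 has {1,2,4,6}; box has {2,4} → only 5 remains.
row 3, column 3 = 4: row 3 has {2,3,5,6}; col 3 has {1,3}; box has {1,2,3} → only 4 remains.
row 3, column 4 = 1: row 3 has {2,3,4,5,6}; col 4 has {4}; box has {4,5,6} → only 1 remains.
row 5, column 5 = 3: row 5 has {1,4,6}; col 5 has {1,2,4,5,6}; box has {1,4} → only 3 remains.
row 2, column 3 = 6: row 2 has {2,5}; col 3 has {1,3,4}; box has {3,5} → only 6 remains.
row 2, column 4 = 3: row 2 has {2,5,6}; col 4 has {1,4}; box has {2,4,5} → only 3 remains.
row 2, column 6 = 1: row 2 has {2,3,5,6}; col 6 has {4,5}; box has {2,3,4,5} → only 1 remains.
row 4, column 3 = 5: row 4 has {1,4}; col 3 has {1,3,4,6}; box has {1,2,3,4} → only 5 remains.
row 4, column 4 = 2: row 4 has {1,4,5}; col 4 has {1,3,4}; box has {1,4,5,6} → only 2 remains.
row 4, column 6 = 3: row 4 has {1,2,4,5}; col 6 has {1,4,5}; box has {1,2,4,5,6} → only 3 remains.
row 5, column 4 = 5: row 5 has {1,3,4,6}; col 4 has {1,2,3,4}; box has {1,3,4} → only 5 remains.
row 6, column 4 = 6: row 6 has {1,3,4}; col 4 has {1,2,3,4,5}; box has {1,3,4,5} → only 6 remains.
row 6, column 6 = 2: row 6 has {1,3,4,6}; col 6 has {1,3,4,5}; box has {1,3,4,5,6} → only 2 remains.
row 1, column 3 = 2: row 1 has {3,4,5}; col 3 has {1,3,4,5,6}; box has {3,5,6} → only 2 remains.
row 1, column 6 = 6: row 1 has {2,3,4,5}; col 6 has {1,2,3,4,5}; box has {1,2,3,4,5} → only 6 remains.
row 2, column 2 = 4: row 2 has {1,2,3,5,6}; col 2 has {3}; box has {2,3,5,6} → only 4 remains.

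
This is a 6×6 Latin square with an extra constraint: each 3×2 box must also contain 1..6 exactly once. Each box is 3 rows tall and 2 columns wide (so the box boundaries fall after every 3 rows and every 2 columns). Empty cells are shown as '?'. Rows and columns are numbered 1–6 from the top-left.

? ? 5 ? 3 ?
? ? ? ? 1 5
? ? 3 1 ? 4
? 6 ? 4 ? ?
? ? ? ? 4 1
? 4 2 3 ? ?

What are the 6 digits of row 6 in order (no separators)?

142356

row 4, column 3 = 1: row 4 has {4,6}; col 3 has {2,3,5}; box has {2,3,4} → only 1 remains.
row 5, column 3 = 6: row 5 has {1,4}; col 3 has {1,2,3,5}; box has {1,2,3,4} → only 6 remains.
row 5, column 4 = 5: row 5 has {1,4,6}; col 4 has {1,3,4}; box has {1,2,3,4,6} → only 5 remains.
row 6, column 6 = 6: row 6 has {2,3,4}; col 6 has {1,4,5}; box has {1,4} → only 6 remains.
row 1, column 6 = 2: row 1 has {3,5}; col 6 has {1,4,5,6}; box has {1,3,4,5} → only 2 remains.
row 2, column 3 = 4: row 2 has {1,5}; col 3 has {1,2,3,5,6}; box has {1,3,5} → only 4 remains.
row 3, column 5 = 6: row 3 has {1,3,4}; col 5 has {1,3,4}; box has {1,2,3,4,5} → only 6 remains.
row 4, column 6 = 3: row 4 has {1,4,6}; col 6 has {1,2,4,5,6}; box has {1,4,6} → only 3 remains.
row 6, column 5 = 5: row 6 has {2,3,4,6}; col 5 has {1,3,4,6}; box has {1,3,4,6} → only 5 remains.
row 1, column 2 = 1: row 1 has {2,3,5}; col 2 has {4,6}; box has {} → only 1 remains.
row 1, column 4 = 6: row 1 has {1,2,3,5}; col 4 has {1,3,4,5}; box has {1,3,4,5} → only 6 remains.
row 2, column 4 = 2: row 2 has {1,4,5}; col 4 has {1,3,4,5,6}; box has {1,3,4,5,6} → only 2 remains.
row 4, column 5 = 2: row 4 has {1,3,4,6}; col 5 has {1,3,4,5,6}; box has {1,3,4,5,6} → only 2 remains.
row 6, column 1 = 1: row 6 has {2,3,4,5,6}; col 1 has {}; box has {4,6} → only 1 remains.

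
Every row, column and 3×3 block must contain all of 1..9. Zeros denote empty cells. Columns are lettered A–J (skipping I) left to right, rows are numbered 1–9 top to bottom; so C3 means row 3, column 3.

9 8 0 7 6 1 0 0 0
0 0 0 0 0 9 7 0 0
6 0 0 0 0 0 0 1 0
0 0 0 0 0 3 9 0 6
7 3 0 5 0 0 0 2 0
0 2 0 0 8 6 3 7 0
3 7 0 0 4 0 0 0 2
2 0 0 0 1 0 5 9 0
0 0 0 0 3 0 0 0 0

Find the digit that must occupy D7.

E5 = 9: row 5 has {2,3,5,7}; col 5 has {1,3,4,6,8}; box has {3,5,6,8} → only 9 remains.
F5 = 4: row 5 has {2,3,5,7,9}; col 6 has {1,3,6,9}; box has {3,5,6,8,9} → only 4 remains.
D6 = 1: row 6 has {2,3,6,7,8}; col 4 has {5,7}; box has {3,4,5,6,8,9} → only 1 remains.
D4 = 2: row 4 has {3,6,9}; col 4 has {1,5,7}; box has {1,3,4,5,6,8,9} → only 2 remains.
E4 = 7: row 4 has {2,3,6,9}; col 5 has {1,3,4,6,8,9}; box has {1,2,3,4,5,6,8,9} → only 7 remains.
H2 = 6: in row 2, 6 can only go here (every other open cell in that row sees a 6).
H7 = 8: row 7 has {2,3,4,7}; col 8 has {1,2,6,7,9}; box has {2,5,9} → only 8 remains.
H9 = 4: row 9 has {3}; col 8 has {1,2,6,7,8,9}; box has {2,5,8,9} → only 4 remains.
H4 = 5: row 4 has {2,3,6,7,9}; col 8 has {1,2,4,6,7,8,9}; box has {2,3,6,7,9} → only 5 remains.
J6 = 4: row 6 has {1,2,3,6,7,8}; col 9 has {2,6}; box has {2,3,5,6,7,9} → only 4 remains.
F7 = 5: row 7 has {2,3,4,7,8}; col 6 has {1,3,4,6,9}; box has {1,3,4} → only 5 remains.
H1 = 3: row 1 has {1,6,7,8,9}; col 8 has {1,2,4,5,6,7,8,9}; box has {1,6,7} → only 3 remains.
J1 = 5: row 1 has {1,3,6,7,8,9}; col 9 has {2,4,6}; box has {1,3,6,7} → only 5 remains.
J2 = 8: row 2 has {6,7,9}; col 9 has {2,4,5,6}; box has {1,3,5,6,7} → only 8 remains.
J3 = 9: row 3 has {1,6}; col 9 has {2,4,5,6,8}; box has {1,3,5,6,7,8} → only 9 remains.
J5 = 1: row 5 has {2,3,4,5,7,9}; col 9 has {2,4,5,6,8,9}; box has {2,3,4,5,6,7,9} → only 1 remains.
A6 = 5: row 6 has {1,2,3,4,6,7,8}; col 1 has {2,3,6,7,9}; box has {2,3,7} → only 5 remains.
C6 = 9: row 6 has {1,2,3,4,5,6,7,8}; col 3 has {}; box has {2,3,5,7} → only 9 remains.
J9 = 7: row 9 has {3,4}; col 9 has {1,2,4,5,6,8,9}; box has {2,4,5,8,9} → only 7 remains.
G5 = 8: row 5 has {1,2,3,4,5,7,9}; col 7 has {3,5,7,9}; box has {1,2,3,4,5,6,7,9} → only 8 remains.
J8 = 3: row 8 has {1,2,5,9}; col 9 has {1,2,4,5,6,7,8,9}; box has {2,4,5,7,8,9} → only 3 remains.
C5 = 6: row 5 has {1,2,3,4,5,7,8,9}; col 3 has {9}; box has {2,3,5,7,9} → only 6 remains.
C7 = 1: row 7 has {2,3,4,5,7,8}; col 3 has {6,9}; box has {2,3,7} → only 1 remains.
G7 = 6: row 7 has {1,2,3,4,5,7,8}; col 7 has {3,5,7,8,9}; box has {2,3,4,5,7,8,9} → only 6 remains.
A9 = 8: row 9 has {3,4,7}; col 1 has {2,3,5,6,7,9}; box has {1,2,3,7} → only 8 remains.
C9 = 5: row 9 has {3,4,7,8}; col 3 has {1,6,9}; box has {1,2,3,7,8} → only 5 remains.
F9 = 2: row 9 has {3,4,5,7,8}; col 6 has {1,3,4,5,6,9}; box has {1,3,4,5} → only 2 remains.
G9 = 1: row 9 has {2,3,4,5,7,8}; col 7 has {3,5,6,7,8,9}; box has {2,3,4,5,6,7,8,9} → only 1 remains.
F3 = 8: row 3 has {1,6,9}; col 6 has {1,2,3,4,5,6,9}; box has {1,6,7,9} → only 8 remains.
D7 = 9: row 7 has {1,2,3,4,5,6,7,8}; col 4 has {1,2,5,7}; box has {1,2,3,4,5} → only 9 remains.

9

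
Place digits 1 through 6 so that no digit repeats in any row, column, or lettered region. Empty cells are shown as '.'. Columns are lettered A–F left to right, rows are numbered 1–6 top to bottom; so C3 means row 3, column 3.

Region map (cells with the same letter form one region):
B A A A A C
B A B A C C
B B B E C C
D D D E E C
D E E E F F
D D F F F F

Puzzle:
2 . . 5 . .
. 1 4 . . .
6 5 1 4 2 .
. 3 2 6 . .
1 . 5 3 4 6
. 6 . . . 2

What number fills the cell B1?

B1 = 4: row 1 has {2,5}; col 2 has {1,3,5,6}; region has {1,5} → only 4 remains.

4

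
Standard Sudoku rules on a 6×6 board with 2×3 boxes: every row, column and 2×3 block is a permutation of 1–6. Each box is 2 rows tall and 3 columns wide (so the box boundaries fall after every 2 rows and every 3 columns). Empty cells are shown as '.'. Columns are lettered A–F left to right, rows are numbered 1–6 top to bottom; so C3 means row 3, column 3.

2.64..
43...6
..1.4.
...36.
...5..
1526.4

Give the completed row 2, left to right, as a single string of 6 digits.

B1 = 1: row 1 has {2,4,6}; col 2 has {3,5}; box has {2,3,4,6} → only 1 remains.
C2 = 5: row 2 has {3,4,6}; col 3 has {1,2,6}; box has {1,2,3,4,6} → only 5 remains.
D3 = 2: row 3 has {1,4}; col 4 has {3,4,5,6}; box has {3,4,6} → only 2 remains.
F3 = 5: row 3 has {1,2,4}; col 6 has {4,6}; box has {2,3,4,6} → only 5 remains.
A4 = 5: row 4 has {3,6}; col 1 has {1,2,4}; box has {1} → only 5 remains.
C4 = 4: row 4 has {3,5,6}; col 3 has {1,2,5,6}; box has {1,5} → only 4 remains.
F4 = 1: row 4 has {3,4,5,6}; col 6 has {4,5,6}; box has {2,3,4,5,6} → only 1 remains.
C5 = 3: row 5 has {5}; col 3 has {1,2,4,5,6}; box has {1,2,5} → only 3 remains.
F5 = 2: row 5 has {3,5}; col 6 has {1,4,5,6}; box has {4,5,6} → only 2 remains.
E6 = 3: row 6 has {1,2,4,5,6}; col 5 has {4,6}; box has {2,4,5,6} → only 3 remains.
E1 = 5: row 1 has {1,2,4,6}; col 5 has {3,4,6}; box has {4,6} → only 5 remains.
F1 = 3: row 1 has {1,2,4,5,6}; col 6 has {1,2,4,5,6}; box has {4,5,6} → only 3 remains.
D2 = 1: row 2 has {3,4,5,6}; col 4 has {2,3,4,5,6}; box has {3,4,5,6} → only 1 remains.
E2 = 2: row 2 has {1,3,4,5,6}; col 5 has {3,4,5,6}; box has {1,3,4,5,6} → only 2 remains.

435126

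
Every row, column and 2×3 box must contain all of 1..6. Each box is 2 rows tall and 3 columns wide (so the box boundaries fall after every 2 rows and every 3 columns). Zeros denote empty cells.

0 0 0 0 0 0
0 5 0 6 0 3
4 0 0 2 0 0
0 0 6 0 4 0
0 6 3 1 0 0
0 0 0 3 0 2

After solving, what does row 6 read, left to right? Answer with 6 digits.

541362

row 4, column 4 = 5 (sole candidate).
row 4, column 6 = 1 (sole candidate).
row 5, column 5 = 5 (sole candidate).
row 5, column 6 = 4 (sole candidate).
row 6, column 5 = 6: row 6 has {2,3}; col 5 has {4,5}; box has {1,2,3,4,5} → only 6 remains.
row 1, column 4 = 4 (sole candidate).
row 1, column 6 = 5 (sole candidate).
row 3, column 5 = 3 (sole candidate).
row 3, column 6 = 6 (sole candidate).
row 5, column 1 = 2 (sole candidate).
row 2, column 1 = 1 (sole candidate).
row 2, column 5 = 2 (sole candidate).
row 3, column 2 = 1 (sole candidate).
row 3, column 3 = 5 (sole candidate).
row 4, column 1 = 3 (sole candidate).
row 4, column 2 = 2 (sole candidate).
row 6, column 1 = 5: row 6 has {2,3,6}; col 1 has {1,2,3,4}; box has {2,3,6} → only 5 remains.
row 6, column 2 = 4: row 6 has {2,3,5,6}; col 2 has {1,2,5,6}; box has {2,3,5,6} → only 4 remains.
row 6, column 3 = 1: row 6 has {2,3,4,5,6}; col 3 has {3,5,6}; box has {2,3,4,5,6} → only 1 remains.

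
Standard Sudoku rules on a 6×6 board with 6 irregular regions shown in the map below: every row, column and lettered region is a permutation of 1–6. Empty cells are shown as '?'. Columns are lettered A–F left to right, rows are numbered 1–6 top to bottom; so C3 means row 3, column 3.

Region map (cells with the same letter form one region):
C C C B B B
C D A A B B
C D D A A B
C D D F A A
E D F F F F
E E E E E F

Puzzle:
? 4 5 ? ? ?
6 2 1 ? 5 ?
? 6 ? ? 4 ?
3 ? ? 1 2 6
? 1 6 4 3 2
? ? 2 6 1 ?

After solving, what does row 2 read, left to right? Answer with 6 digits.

621354

E1 = 6: row 1 has {4,5}; col 5 has {1,2,3,4,5}; region has {5} → only 6 remains.
D2 = 3: row 2 has {1,2,5,6}; col 4 has {1,4,6}; region has {1,2,4,6} → only 3 remains.
F2 = 4: row 2 has {1,2,3,5,6}; col 6 has {2,6}; region has {5,6} → only 4 remains.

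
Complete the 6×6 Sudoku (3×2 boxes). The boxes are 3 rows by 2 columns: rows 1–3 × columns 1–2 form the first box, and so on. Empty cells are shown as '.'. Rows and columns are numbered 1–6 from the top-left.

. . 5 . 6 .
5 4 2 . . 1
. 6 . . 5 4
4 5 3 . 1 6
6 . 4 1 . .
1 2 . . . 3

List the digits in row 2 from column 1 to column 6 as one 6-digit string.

r1c6 = 2 (sole candidate).
r2c5 = 3: row 2 has {1,2,4,5}; col 5 has {1,5,6}; box has {1,2,4,5,6} → only 3 remains.
r3c3 = 1 (sole candidate).
r3c4 = 3 (sole candidate).
r4c4 = 2 (sole candidate).
r5c2 = 3 (sole candidate).
r5c5 = 2 (sole candidate).
r5c6 = 5 (sole candidate).
r6c3 = 6 (sole candidate).
r6c4 = 5 (sole candidate).
r6c5 = 4 (sole candidate).
r1c1 = 3 (sole candidate).
r1c2 = 1 (sole candidate).
r1c4 = 4 (sole candidate).
r2c4 = 6: row 2 has {1,2,3,4,5}; col 4 has {1,2,3,4,5}; box has {1,2,3,4,5} → only 6 remains.

542631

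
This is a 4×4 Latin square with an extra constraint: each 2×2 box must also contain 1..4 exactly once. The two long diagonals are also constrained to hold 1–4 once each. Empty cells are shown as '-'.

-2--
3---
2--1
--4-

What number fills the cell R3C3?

3

R3C3 = 3: row 3 has {1,2}; col 3 has {4}; box has {1,4}; main diagonal has {} → only 3 remains.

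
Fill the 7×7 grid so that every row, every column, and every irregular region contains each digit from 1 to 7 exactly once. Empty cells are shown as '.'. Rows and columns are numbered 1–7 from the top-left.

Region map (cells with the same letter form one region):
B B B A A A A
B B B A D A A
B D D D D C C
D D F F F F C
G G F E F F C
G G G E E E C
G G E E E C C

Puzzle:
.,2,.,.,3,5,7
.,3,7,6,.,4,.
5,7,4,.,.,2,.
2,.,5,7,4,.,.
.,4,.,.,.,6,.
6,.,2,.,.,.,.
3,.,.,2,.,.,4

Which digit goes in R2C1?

R1C4 = 1 (sole candidate).
R2C1 = 1: row 2 has {3,4,6,7}; col 1 has {2,3,5,6}; region has {2,3,5,7} → only 1 remains.

1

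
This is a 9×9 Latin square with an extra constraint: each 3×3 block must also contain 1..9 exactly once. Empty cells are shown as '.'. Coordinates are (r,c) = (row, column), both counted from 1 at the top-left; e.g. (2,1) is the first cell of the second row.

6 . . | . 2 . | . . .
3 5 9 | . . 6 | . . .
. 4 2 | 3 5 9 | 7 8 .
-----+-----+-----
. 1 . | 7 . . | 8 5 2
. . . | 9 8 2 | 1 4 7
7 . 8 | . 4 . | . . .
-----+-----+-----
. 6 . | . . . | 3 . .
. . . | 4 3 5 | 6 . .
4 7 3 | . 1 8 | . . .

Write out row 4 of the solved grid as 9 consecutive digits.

914763852

(1,2) = 8: row 1 has {2,6}; col 2 has {1,4,5,6,7}; box has {2,3,4,5,6,9} → only 8 remains.
(1,4) = 1: row 1 has {2,6,8}; col 4 has {3,4,7,9}; box has {2,3,5,6,9} → only 1 remains.
(2,4) = 8: row 2 has {3,5,6,9}; col 4 has {1,3,4,7,9}; box has {1,2,3,5,6,9} → only 8 remains.
(2,5) = 7: row 2 has {3,5,6,8,9}; col 5 has {1,2,3,4,5,8}; box has {1,2,3,5,6,8,9} → only 7 remains.
(3,1) = 1: row 3 has {2,3,4,5,7,8,9}; col 1 has {3,4,6,7}; box has {2,3,4,5,6,8,9} → only 1 remains.
(3,9) = 6: row 3 has {1,2,3,4,5,7,8,9}; col 9 has {2,7}; box has {7,8} → only 6 remains.
(4,1) = 9: row 4 has {1,2,5,7,8}; col 1 has {1,3,4,6,7}; box has {1,7,8} → only 9 remains.
(4,5) = 6: row 4 has {1,2,5,7,8,9}; col 5 has {1,2,3,4,5,7,8}; box has {2,4,7,8,9} → only 6 remains.
(4,6) = 3: row 4 has {1,2,5,6,7,8,9}; col 6 has {2,5,6,8,9}; box has {2,4,6,7,8,9} → only 3 remains.
(5,1) = 5: row 5 has {1,2,4,7,8,9}; col 1 has {1,3,4,6,7,9}; box has {1,7,8,9} → only 5 remains.
(5,2) = 3: row 5 has {1,2,4,5,7,8,9}; col 2 has {1,4,5,6,7,8}; box has {1,5,7,8,9} → only 3 remains.
(5,3) = 6: row 5 has {1,2,3,4,5,7,8,9}; col 3 has {2,3,8,9}; box has {1,3,5,7,8,9} → only 6 remains.
(6,2) = 2: row 6 has {4,7,8}; col 2 has {1,3,4,5,6,7,8}; box has {1,3,5,6,7,8,9} → only 2 remains.
(6,4) = 5: row 6 has {2,4,7,8}; col 4 has {1,3,4,7,8,9}; box has {2,3,4,6,7,8,9} → only 5 remains.
(6,6) = 1: row 6 has {2,4,5,7,8}; col 6 has {2,3,5,6,8,9}; box has {2,3,4,5,6,7,8,9} → only 1 remains.
(6,7) = 9: row 6 has {1,2,4,5,7,8}; col 7 has {1,3,6,7,8}; box has {1,2,4,5,7,8} → only 9 remains.
(6,9) = 3: row 6 has {1,2,4,5,7,8,9}; col 9 has {2,6,7}; box has {1,2,4,5,7,8,9} → only 3 remains.
(7,4) = 2: row 7 has {3,6}; col 4 has {1,3,4,5,7,8,9}; box has {1,3,4,5,8} → only 2 remains.
(7,5) = 9: row 7 has {2,3,6}; col 5 has {1,2,3,4,5,6,7,8}; box has {1,2,3,4,5,8} → only 9 remains.
(7,6) = 7: row 7 has {2,3,6,9}; col 6 has {1,2,3,5,6,8,9}; box has {1,2,3,4,5,8,9} → only 7 remains.
(7,8) = 1: row 7 has {2,3,6,7,9}; col 8 has {4,5,8}; box has {3,6} → only 1 remains.
(8,2) = 9: row 8 has {3,4,5,6}; col 2 has {1,2,3,4,5,6,7,8}; box has {3,4,6,7} → only 9 remains.
(8,3) = 1: row 8 has {3,4,5,6,9}; col 3 has {2,3,6,8,9}; box has {3,4,6,7,9} → only 1 remains.
(8,9) = 8: row 8 has {1,3,4,5,6,9}; col 9 has {2,3,6,7}; box has {1,3,6} → only 8 remains.
(9,4) = 6: row 9 has {1,3,4,7,8}; col 4 has {1,2,3,4,5,7,8,9}; box has {1,2,3,4,5,7,8,9} → only 6 remains.
(1,3) = 7: row 1 has {1,2,6,8}; col 3 has {1,2,3,6,8,9}; box has {1,2,3,4,5,6,8,9} → only 7 remains.
(1,6) = 4: row 1 has {1,2,6,7,8}; col 6 has {1,2,3,5,6,7,8,9}; box has {1,2,3,5,6,7,8,9} → only 4 remains.
(1,7) = 5: row 1 has {1,2,4,6,7,8}; col 7 has {1,3,6,7,8,9}; box has {6,7,8} → only 5 remains.
(1,9) = 9: row 1 has {1,2,4,5,6,7,8}; col 9 has {2,3,6,7,8}; box has {5,6,7,8} → only 9 remains.
(2,8) = 2: row 2 has {3,5,6,7,8,9}; col 8 has {1,4,5,8}; box has {5,6,7,8,9} → only 2 remains.
(4,3) = 4: row 4 has {1,2,3,5,6,7,8,9}; col 3 has {1,2,3,6,7,8,9}; box has {1,2,3,5,6,7,8,9} → only 4 remains.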